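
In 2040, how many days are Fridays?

52

2040-01-01 is a Sunday.
The range spans 366 days (inclusive of both endpoints).
366 = 7 × 52 + 2, so there are 52 full weeks plus 2 extra days.
Each full week contributes one Friday: 52 so far.
The 2 extra days are Sun, Mon — none qualify.
Total: 52 + 0 = 52.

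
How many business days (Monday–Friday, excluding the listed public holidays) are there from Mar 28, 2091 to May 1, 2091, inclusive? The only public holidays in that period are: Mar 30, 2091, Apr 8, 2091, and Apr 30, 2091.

23

Mar 28, 2091 is a Wednesday.
From Mar 28, 2091 to May 1, 2091 is 35 days inclusive.
35 = 7 × 5, so the span is exactly 5 full weeks.
Each full week contributes 5 weekdays (Mon–Fri): 5 × 5 = 25.
Holidays: Mar 30, 2091 (Fri); Apr 8, 2091 (Sun); Apr 30, 2091 (Mon).
2 of the 3 holidays fall on weekdays; the rest are weekends and were already excluded.
Business days: 25 − 2 = 23.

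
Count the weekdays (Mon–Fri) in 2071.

261 weekdays

2071-01-01 is a Thursday.
From 2071-01-01 to 2071-12-31 is 365 days inclusive.
365 = 7 × 52 + 1, so there are 52 full weeks plus 1 extra day.
Each full week contributes 5 weekdays (Mon–Fri): 52 × 5 = 260.
The 1 extra day is Thursday — 1 of them qualifies.
Total: 260 + 1 = 261.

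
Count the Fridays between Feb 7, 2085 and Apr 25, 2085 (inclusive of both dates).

Feb 7, 2085 is a Wednesday.
That's 78 days from start to end, counting both.
78 = 7 × 11 + 1, so there are 11 full weeks plus 1 extra day.
Each full week contributes one Friday: 11 so far.
The 1 extra day is Wednesday — none qualify.
Total: 11 + 0 = 11.

11 Fridays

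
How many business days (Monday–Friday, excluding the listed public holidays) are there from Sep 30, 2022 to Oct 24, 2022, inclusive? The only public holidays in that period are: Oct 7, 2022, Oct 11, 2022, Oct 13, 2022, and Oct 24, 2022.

Sep 30, 2022 is a Friday.
From Sep 30, 2022 to Oct 24, 2022 is 25 days inclusive.
25 = 7 × 3 + 4, so there are 3 full weeks plus 4 extra days.
Each full week contributes 5 weekdays (Mon–Fri): 3 × 5 = 15.
The 4 extra days are Friday, Saturday, Sunday, Monday — 2 of them qualify.
Total: 15 + 2 = 17.
Holidays: Oct 7, 2022 (Fri); Oct 11, 2022 (Tue); Oct 13, 2022 (Thu); Oct 24, 2022 (Mon).
All 4 holidays fall on weekdays, so subtract 4.
Business days: 17 − 4 = 13.

13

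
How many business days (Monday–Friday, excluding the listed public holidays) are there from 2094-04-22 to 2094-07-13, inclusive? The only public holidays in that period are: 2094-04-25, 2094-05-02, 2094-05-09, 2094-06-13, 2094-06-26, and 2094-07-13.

58

2094-04-22 is a Thursday.
The range spans 83 days (inclusive of both endpoints).
83 = 7 × 11 + 6, so there are 11 full weeks plus 6 extra days.
Each full week contributes 5 weekdays (Mon–Fri): 11 × 5 = 55.
The 6 extra days are Thu, Fri, Sat, Sun, Mon, Tue — 4 of them qualify.
Total: 55 + 4 = 59.
Holidays: 2094-04-25 (Sun); 2094-05-02 (Sun); 2094-05-09 (Sun); 2094-06-13 (Sun); 2094-06-26 (Sat); 2094-07-13 (Tue).
1 of the 6 holidays fall on weekdays; the rest are weekends and were already excluded.
Business days: 59 − 1 = 58.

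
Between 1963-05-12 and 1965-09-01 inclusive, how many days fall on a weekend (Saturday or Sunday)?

1963-05-12 is a Sunday.
The range spans 844 days (inclusive of both endpoints).
844 = 7 × 120 + 4, so there are 120 full weeks plus 4 extra days.
Each full week contributes 2 weekend days (Sat, Sun): 120 × 2 = 240.
The 4 extra days are Sunday, Monday, Tuesday, Wednesday — 1 of them qualifies.
Total: 240 + 1 = 241.

241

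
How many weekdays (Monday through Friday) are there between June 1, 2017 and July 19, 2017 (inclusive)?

June 1, 2017 is a Thursday.
From June 1, 2017 to July 19, 2017 is 49 days inclusive.
49 = 7 × 7, so the span is exactly 7 full weeks.
Each full week contributes 5 weekdays (Mon–Fri): 7 × 5 = 35.
Total: 35.

35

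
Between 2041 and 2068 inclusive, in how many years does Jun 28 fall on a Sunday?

4

Day of week of June 28 in each year:
2041: Fri, 2042: Sat, 2043: Sun ✓, 2044: Tue, 2045: Wed, 2046: Thu, 2047: Fri, 2048: Sun ✓, 2049: Mon, 2050: Tue, 2051: Wed, 2052: Fri, 2053: Sat, 2054: Sun ✓, 2055: Mon, 2056: Wed, 2057: Thu, 2058: Fri, 2059: Sat, 2060: Mon, 2061: Tue, 2062: Wed, 2063: Thu, 2064: Sat, 2065: Sun ✓, 2066: Mon, 2067: Tue, 2068: Thu
Sundays: 2043, 2048, 2054, 2065.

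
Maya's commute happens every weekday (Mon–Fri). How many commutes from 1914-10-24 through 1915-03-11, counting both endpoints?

1914-10-24 is a Saturday.
That's 139 days from start to end, counting both.
139 = 7 × 19 + 6, so there are 19 full weeks plus 6 extra days.
Each full week contributes 5 weekdays (Mon–Fri): 19 × 5 = 95.
The 6 extra days are Sat, Sun, Mon, Tue, Wed, Thu — 4 of them qualify.
Total: 95 + 4 = 99.

99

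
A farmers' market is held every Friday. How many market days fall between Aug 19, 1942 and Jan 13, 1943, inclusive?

21 Fridays

Aug 19, 1942 is a Wednesday.
That's 148 days from start to end, counting both.
148 = 7 × 21 + 1, so there are 21 full weeks plus 1 extra day.
Each full week contributes one Friday: 21 so far.
The 1 extra day is Wed — none qualify.
Total: 21 + 0 = 21.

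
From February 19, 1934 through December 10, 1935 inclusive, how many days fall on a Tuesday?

February 19, 1934 is a Monday.
From February 19, 1934 to December 10, 1935 is 660 days inclusive.
660 = 7 × 94 + 2, so there are 94 full weeks plus 2 extra days.
Each full week contributes one Tuesday: 94 so far.
The 2 extra days are Mon, Tue — 1 of them qualifies.
Total: 94 + 1 = 95.

95 Tuesdays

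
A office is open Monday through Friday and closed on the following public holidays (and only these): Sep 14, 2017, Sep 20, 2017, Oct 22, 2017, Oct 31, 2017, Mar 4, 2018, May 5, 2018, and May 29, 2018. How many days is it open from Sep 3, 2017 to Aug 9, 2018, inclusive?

240 working days

Sep 3, 2017 is a Sunday.
The range spans 341 days (inclusive of both endpoints).
341 = 7 × 48 + 5, so there are 48 full weeks plus 5 extra days.
Each full week contributes 5 weekdays (Mon–Fri): 48 × 5 = 240.
The 5 extra days are Sun, Mon, Tue, Wed, Thu — 4 of them qualify.
Total: 240 + 4 = 244.
Holidays: Sep 14, 2017 (Thu); Sep 20, 2017 (Wed); Oct 22, 2017 (Sun); Oct 31, 2017 (Tue); Mar 4, 2018 (Sun); May 5, 2018 (Sat); May 29, 2018 (Tue).
4 of the 7 holidays fall on weekdays; the rest are weekends and were already excluded.
Business days: 244 − 4 = 240.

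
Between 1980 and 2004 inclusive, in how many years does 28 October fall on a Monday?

4

Day of week of October 28 in each year:
1980: Tue, 1981: Wed, 1982: Thu, 1983: Fri, 1984: Sun, 1985: Mon ✓, 1986: Tue, 1987: Wed, 1988: Fri, 1989: Sat, 1990: Sun, 1991: Mon ✓, 1992: Wed, 1993: Thu, 1994: Fri, 1995: Sat, 1996: Mon ✓, 1997: Tue, 1998: Wed, 1999: Thu, 2000: Sat, 2001: Sun, 2002: Mon ✓, 2003: Tue, 2004: Thu
Mondays: 1985, 1991, 1996, 2002.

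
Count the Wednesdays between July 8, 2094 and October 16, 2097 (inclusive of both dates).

July 8, 2094 is a Thursday.
From July 8, 2094 to October 16, 2097 is 1197 days inclusive.
1197 = 7 × 171, so the span is exactly 171 full weeks.
Each full week contributes one Wednesday: 171 so far.
Total: 171.

171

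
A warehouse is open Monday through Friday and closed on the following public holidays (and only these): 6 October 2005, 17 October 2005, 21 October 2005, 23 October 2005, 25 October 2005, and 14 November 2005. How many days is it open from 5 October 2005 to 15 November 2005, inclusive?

25

5 October 2005 is a Wednesday.
The range spans 42 days (inclusive of both endpoints).
42 = 7 × 6, so the span is exactly 6 full weeks.
Each full week contributes 5 weekdays (Mon–Fri): 6 × 5 = 30.
Total: 30.
Holidays: 6 October 2005 (Thu); 17 October 2005 (Mon); 21 October 2005 (Fri); 23 October 2005 (Sun); 25 October 2005 (Tue); 14 November 2005 (Mon).
5 of the 6 holidays fall on weekdays; the rest are weekends and were already excluded.
Business days: 30 − 5 = 25.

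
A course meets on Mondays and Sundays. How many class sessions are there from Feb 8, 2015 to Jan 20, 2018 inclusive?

308

Feb 8, 2015 is a Sunday.
From Feb 8, 2015 to Jan 20, 2018 is 1078 days inclusive.
1078 = 7 × 154, so the span is exactly 154 full weeks.
Each full week contributes 2 days from the set (Mon, Sun): 154 × 2 = 308.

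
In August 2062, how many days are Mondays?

2062-08-01 is a Tuesday.
From 2062-08-01 to 2062-08-31 is 31 days inclusive.
31 = 7 × 4 + 3, so there are 4 full weeks plus 3 extra days.
Each full week contributes one Monday: 4 so far.
The 3 extra days are Tue, Wed, Thu — none qualify.
Total: 4 + 0 = 4.

4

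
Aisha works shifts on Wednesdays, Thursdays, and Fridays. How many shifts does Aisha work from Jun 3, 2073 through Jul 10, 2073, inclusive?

Jun 3, 2073 is a Saturday.
That's 38 days from start to end, counting both.
38 = 7 × 5 + 3, so there are 5 full weeks plus 3 extra days.
Each full week contributes 3 days from the set (Wed, Thu, Fri): 5 × 3 = 15.
The 3 extra days are Saturday, Sunday, Monday — none qualify.
Total: 15 + 0 = 15.

15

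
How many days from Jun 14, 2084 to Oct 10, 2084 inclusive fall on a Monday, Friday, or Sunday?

Jun 14, 2084 is a Wednesday.
The range spans 119 days (inclusive of both endpoints).
119 = 7 × 17, so the span is exactly 17 full weeks.
Each full week contributes 3 days from the set (Mon, Fri, Sun): 17 × 3 = 51.
Total: 51.

51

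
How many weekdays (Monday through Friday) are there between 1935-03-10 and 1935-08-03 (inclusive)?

1935-03-10 is a Sunday.
From 1935-03-10 to 1935-08-03 is 147 days inclusive.
147 = 7 × 21, so the span is exactly 21 full weeks.
Each full week contributes 5 weekdays (Mon–Fri): 21 × 5 = 105.

105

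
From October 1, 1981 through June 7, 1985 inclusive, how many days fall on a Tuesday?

October 1, 1981 is a Thursday.
That's 1346 days from start to end, counting both.
1346 = 7 × 192 + 2, so there are 192 full weeks plus 2 extra days.
Each full week contributes one Tuesday: 192 so far.
The 2 extra days are Thursday, Friday — none qualify.
Total: 192 + 0 = 192.

192 Tuesdays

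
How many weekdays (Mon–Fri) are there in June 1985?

June 1, 1985 is a Saturday.
That's 30 days from start to end, counting both.
30 = 7 × 4 + 2, so there are 4 full weeks plus 2 extra days.
Each full week contributes 5 weekdays (Mon–Fri): 4 × 5 = 20.
The 2 extra days are Saturday, Sunday — none qualify.
Total: 20 + 0 = 20.

20 weekdays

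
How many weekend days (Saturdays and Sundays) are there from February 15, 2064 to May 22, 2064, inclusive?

February 15, 2064 is a Friday.
From February 15, 2064 to May 22, 2064 is 98 days inclusive.
98 = 7 × 14, so the span is exactly 14 full weeks.
Each full week contributes 2 weekend days (Sat, Sun): 14 × 2 = 28.
Total: 28.

28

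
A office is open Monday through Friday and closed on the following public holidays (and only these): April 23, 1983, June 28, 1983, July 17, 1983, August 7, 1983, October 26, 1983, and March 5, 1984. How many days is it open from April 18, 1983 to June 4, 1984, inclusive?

April 18, 1983 is a Monday.
The range spans 414 days (inclusive of both endpoints).
414 = 7 × 59 + 1, so there are 59 full weeks plus 1 extra day.
Each full week contributes 5 weekdays (Mon–Fri): 59 × 5 = 295.
The 1 extra day is Mon — 1 of them qualifies.
Total: 295 + 1 = 296.
Holidays: April 23, 1983 (Sat); June 28, 1983 (Tue); July 17, 1983 (Sun); August 7, 1983 (Sun); October 26, 1983 (Wed); March 5, 1984 (Mon).
3 of the 6 holidays fall on weekdays; the rest are weekends and were already excluded.
Business days: 296 − 3 = 293.

293 business days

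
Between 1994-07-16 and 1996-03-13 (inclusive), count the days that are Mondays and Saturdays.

1994-07-16 is a Saturday.
The range spans 607 days (inclusive of both endpoints).
607 = 7 × 86 + 5, so there are 86 full weeks plus 5 extra days.
Each full week contributes 2 days from the set (Mon, Sat): 86 × 2 = 172.
The 5 extra days are Sat, Sun, Mon, Tue, Wed — 2 of them qualify.
Total: 172 + 2 = 174.

174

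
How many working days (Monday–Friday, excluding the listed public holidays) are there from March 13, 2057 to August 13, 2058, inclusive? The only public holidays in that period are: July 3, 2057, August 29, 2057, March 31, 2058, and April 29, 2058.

368 working days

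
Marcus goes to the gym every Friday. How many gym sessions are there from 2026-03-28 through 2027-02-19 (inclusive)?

47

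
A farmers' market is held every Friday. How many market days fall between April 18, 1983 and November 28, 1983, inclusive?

32

April 18, 1983 is a Monday.
That's 225 days from start to end, counting both.
225 = 7 × 32 + 1, so there are 32 full weeks plus 1 extra day.
Each full week contributes one Friday: 32 so far.
The 1 extra day is Monday — none qualify.
Total: 32 + 0 = 32.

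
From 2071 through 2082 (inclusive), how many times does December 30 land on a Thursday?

1

Day of week of December 30 in each year:
2071: Wed, 2072: Fri, 2073: Sat, 2074: Sun, 2075: Mon, 2076: Wed, 2077: Thu ✓, 2078: Fri, 2079: Sat, 2080: Mon, 2081: Tue, 2082: Wed
Thursdays: 2077.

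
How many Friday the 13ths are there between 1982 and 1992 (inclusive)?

20

Friday-the-13ths by year:
1982: Aug
1983: May
1984: Jan, Apr, Jul
1985: Sep, Dec
1986: Jun
1987: Feb, Mar, Nov
1988: May
1989: Jan, Oct
1990: Apr, Jul
1991: Sep, Dec
1992: Mar, Nov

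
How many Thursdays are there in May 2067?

1 May 2067 is a Sunday.
From 1 May 2067 to 31 May 2067 is 31 days inclusive.
31 = 7 × 4 + 3, so there are 4 full weeks plus 3 extra days.
Each full week contributes one Thursday: 4 so far.
The 3 extra days are Sunday, Monday, Tuesday — none qualify.
Total: 4 + 0 = 4.

4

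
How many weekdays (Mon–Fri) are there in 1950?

January 1, 1950 is a Sunday.
That's 365 days from start to end, counting both.
365 = 7 × 52 + 1, so there are 52 full weeks plus 1 extra day.
Each full week contributes 5 weekdays (Mon–Fri): 52 × 5 = 260.
The 1 extra day is Sun — none qualify.
Total: 260 + 0 = 260.

260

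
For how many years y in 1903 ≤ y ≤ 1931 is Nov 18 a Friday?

4

Day of week of November 18 in each year:
1903: Wed, 1904: Fri ✓, 1905: Sat, 1906: Sun, 1907: Mon, 1908: Wed, 1909: Thu, 1910: Fri ✓, 1911: Sat, 1912: Mon, 1913: Tue, 1914: Wed, 1915: Thu, 1916: Sat, 1917: Sun, 1918: Mon, 1919: Tue, 1920: Thu, 1921: Fri ✓, 1922: Sat, 1923: Sun, 1924: Tue, 1925: Wed, 1926: Thu, 1927: Fri ✓, 1928: Sun, 1929: Mon, 1930: Tue, 1931: Wed
Fridays: 1904, 1910, 1921, 1927.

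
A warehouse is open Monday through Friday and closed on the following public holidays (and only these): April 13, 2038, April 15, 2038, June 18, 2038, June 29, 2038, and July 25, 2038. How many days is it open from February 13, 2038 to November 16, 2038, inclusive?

February 13, 2038 is a Saturday.
The range spans 277 days (inclusive of both endpoints).
277 = 7 × 39 + 4, so there are 39 full weeks plus 4 extra days.
Each full week contributes 5 weekdays (Mon–Fri): 39 × 5 = 195.
The 4 extra days are Sat, Sun, Mon, Tue — 2 of them qualify.
Total: 195 + 2 = 197.
Holidays: April 13, 2038 (Tue); April 15, 2038 (Thu); June 18, 2038 (Fri); June 29, 2038 (Tue); July 25, 2038 (Sun).
4 of the 5 holidays fall on weekdays; the rest are weekends and were already excluded.
Business days: 197 − 4 = 193.

193 business days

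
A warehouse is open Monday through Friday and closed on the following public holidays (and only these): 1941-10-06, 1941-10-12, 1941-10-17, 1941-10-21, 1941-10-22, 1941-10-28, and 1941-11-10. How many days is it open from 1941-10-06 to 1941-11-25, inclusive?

1941-10-06 is a Monday.
From 1941-10-06 to 1941-11-25 is 51 days inclusive.
51 = 7 × 7 + 2, so there are 7 full weeks plus 2 extra days.
Each full week contributes 5 weekdays (Mon–Fri): 7 × 5 = 35.
The 2 extra days are Mon, Tue — 2 of them qualify.
Total: 35 + 2 = 37.
Holidays: 1941-10-06 (Mon); 1941-10-12 (Sun); 1941-10-17 (Fri); 1941-10-21 (Tue); 1941-10-22 (Wed); 1941-10-28 (Tue); 1941-11-10 (Mon).
6 of the 7 holidays fall on weekdays; the rest are weekends and were already excluded.
Business days: 37 − 6 = 31.

31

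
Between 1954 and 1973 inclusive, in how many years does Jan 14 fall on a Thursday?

Day of week of January 14 in each year:
1954: Thu ✓, 1955: Fri, 1956: Sat, 1957: Mon, 1958: Tue, 1959: Wed, 1960: Thu ✓, 1961: Sat, 1962: Sun, 1963: Mon, 1964: Tue, 1965: Thu ✓, 1966: Fri, 1967: Sat, 1968: Sun, 1969: Tue, 1970: Wed, 1971: Thu ✓, 1972: Fri, 1973: Sun
Thursdays: 1954, 1960, 1965, 1971.

4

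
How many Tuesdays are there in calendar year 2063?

52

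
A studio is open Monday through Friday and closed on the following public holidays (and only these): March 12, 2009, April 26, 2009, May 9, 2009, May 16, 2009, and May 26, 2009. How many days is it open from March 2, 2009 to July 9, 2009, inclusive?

92 working days

March 2, 2009 is a Monday.
That's 130 days from start to end, counting both.
130 = 7 × 18 + 4, so there are 18 full weeks plus 4 extra days.
Each full week contributes 5 weekdays (Mon–Fri): 18 × 5 = 90.
The 4 extra days are Monday, Tuesday, Wednesday, Thursday — 4 of them qualify.
Total: 90 + 4 = 94.
Holidays: March 12, 2009 (Thu); April 26, 2009 (Sun); May 9, 2009 (Sat); May 16, 2009 (Sat); May 26, 2009 (Tue).
2 of the 5 holidays fall on weekdays; the rest are weekends and were already excluded.
Business days: 94 − 2 = 92.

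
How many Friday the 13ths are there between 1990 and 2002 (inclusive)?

22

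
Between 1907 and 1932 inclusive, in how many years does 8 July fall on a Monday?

Day of week of July 8 in each year:
1907: Mon ✓, 1908: Wed, 1909: Thu, 1910: Fri, 1911: Sat, 1912: Mon ✓, 1913: Tue, 1914: Wed, 1915: Thu, 1916: Sat, 1917: Sun, 1918: Mon ✓, 1919: Tue, 1920: Thu, 1921: Fri, 1922: Sat, 1923: Sun, 1924: Tue, 1925: Wed, 1926: Thu, 1927: Fri, 1928: Sun, 1929: Mon ✓, 1930: Tue, 1931: Wed, 1932: Fri
Mondays: 1907, 1912, 1918, 1929.

4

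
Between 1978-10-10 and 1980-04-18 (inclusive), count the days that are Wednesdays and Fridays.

1978-10-10 is a Tuesday.
From 1978-10-10 to 1980-04-18 is 557 days inclusive.
557 = 7 × 79 + 4, so there are 79 full weeks plus 4 extra days.
Each full week contributes 2 days from the set (Wed, Fri): 79 × 2 = 158.
The 4 extra days are Tuesday, Wednesday, Thursday, Friday — 2 of them qualify.
Total: 158 + 2 = 160.

160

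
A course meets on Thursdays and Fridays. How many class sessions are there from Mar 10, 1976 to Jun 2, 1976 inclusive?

Mar 10, 1976 is a Wednesday.
That's 85 days from start to end, counting both.
85 = 7 × 12 + 1, so there are 12 full weeks plus 1 extra day.
Each full week contributes 2 days from the set (Thu, Fri): 12 × 2 = 24.
The 1 extra day is Wednesday — none qualify.
Total: 24 + 0 = 24.

24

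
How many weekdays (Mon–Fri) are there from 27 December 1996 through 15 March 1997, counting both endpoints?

27 December 1996 is a Friday.
The range spans 79 days (inclusive of both endpoints).
79 = 7 × 11 + 2, so there are 11 full weeks plus 2 extra days.
Each full week contributes 5 weekdays (Mon–Fri): 11 × 5 = 55.
The 2 extra days are Friday, Saturday — 1 of them qualifies.
Total: 55 + 1 = 56.

56 weekdays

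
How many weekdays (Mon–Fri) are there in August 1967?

1967-08-01 is a Tuesday.
The range spans 31 days (inclusive of both endpoints).
31 = 7 × 4 + 3, so there are 4 full weeks plus 3 extra days.
Each full week contributes 5 weekdays (Mon–Fri): 4 × 5 = 20.
The 3 extra days are Tue, Wed, Thu — 3 of them qualify.
Total: 20 + 3 = 23.

23 weekdays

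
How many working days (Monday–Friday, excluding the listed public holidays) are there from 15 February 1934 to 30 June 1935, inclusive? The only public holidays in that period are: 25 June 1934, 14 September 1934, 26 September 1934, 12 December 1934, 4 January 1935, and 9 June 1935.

352

15 February 1934 is a Thursday.
The range spans 501 days (inclusive of both endpoints).
501 = 7 × 71 + 4, so there are 71 full weeks plus 4 extra days.
Each full week contributes 5 weekdays (Mon–Fri): 71 × 5 = 355.
The 4 extra days are Thu, Fri, Sat, Sun — 2 of them qualify.
Total: 355 + 2 = 357.
Holidays: 25 June 1934 (Mon); 14 September 1934 (Fri); 26 September 1934 (Wed); 12 December 1934 (Wed); 4 January 1935 (Fri); 9 June 1935 (Sun).
5 of the 6 holidays fall on weekdays; the rest are weekends and were already excluded.
Business days: 357 − 5 = 352.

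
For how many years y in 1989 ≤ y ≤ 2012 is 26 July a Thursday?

Day of week of July 26 in each year:
1989: Wed, 1990: Thu ✓, 1991: Fri, 1992: Sun, 1993: Mon, 1994: Tue, 1995: Wed, 1996: Fri, 1997: Sat, 1998: Sun, 1999: Mon, 2000: Wed, 2001: Thu ✓, 2002: Fri, 2003: Sat, 2004: Mon, 2005: Tue, 2006: Wed, 2007: Thu ✓, 2008: Sat, 2009: Sun, 2010: Mon, 2011: Tue, 2012: Thu ✓
Thursdays: 1990, 2001, 2007, 2012.

4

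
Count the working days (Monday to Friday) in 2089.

260

January 1, 2089 is a Saturday.
That's 365 days from start to end, counting both.
365 = 7 × 52 + 1, so there are 52 full weeks plus 1 extra day.
Each full week contributes 5 weekdays (Mon–Fri): 52 × 5 = 260.
The 1 extra day is Sat — none qualify.
Total: 260 + 0 = 260.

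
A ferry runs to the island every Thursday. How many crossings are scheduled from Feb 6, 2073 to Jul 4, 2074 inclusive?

73 Thursdays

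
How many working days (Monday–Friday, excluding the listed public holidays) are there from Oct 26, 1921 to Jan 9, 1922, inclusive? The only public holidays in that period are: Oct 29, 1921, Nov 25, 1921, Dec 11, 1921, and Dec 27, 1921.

52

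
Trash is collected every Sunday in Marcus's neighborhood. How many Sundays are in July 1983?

Jul 1, 1983 is a Friday.
That's 31 days from start to end, counting both.
31 = 7 × 4 + 3, so there are 4 full weeks plus 3 extra days.
Each full week contributes one Sunday: 4 so far.
The 3 extra days are Fri, Sat, Sun — 1 of them qualifies.
Total: 4 + 1 = 5.

5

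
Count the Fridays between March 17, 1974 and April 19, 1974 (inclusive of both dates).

5

March 17, 1974 is a Sunday.
The range spans 34 days (inclusive of both endpoints).
34 = 7 × 4 + 6, so there are 4 full weeks plus 6 extra days.
Each full week contributes one Friday: 4 so far.
The 6 extra days are Sun, Mon, Tue, Wed, Thu, Fri — 1 of them qualifies.
Total: 4 + 1 = 5.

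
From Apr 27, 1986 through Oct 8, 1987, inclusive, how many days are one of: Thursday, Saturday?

Apr 27, 1986 is a Sunday.
The range spans 530 days (inclusive of both endpoints).
530 = 7 × 75 + 5, so there are 75 full weeks plus 5 extra days.
Each full week contributes 2 days from the set (Thu, Sat): 75 × 2 = 150.
The 5 extra days are Sunday, Monday, Tuesday, Wednesday, Thursday — 1 of them qualifies.
Total: 150 + 1 = 151.

151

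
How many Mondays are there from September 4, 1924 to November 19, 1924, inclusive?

11 Mondays

September 4, 1924 is a Thursday.
That's 77 days from start to end, counting both.
77 = 7 × 11, so the span is exactly 11 full weeks.
Each full week contributes one Monday: 11 so far.
Total: 11.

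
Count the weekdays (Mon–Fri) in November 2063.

November 1, 2063 is a Thursday.
That's 30 days from start to end, counting both.
30 = 7 × 4 + 2, so there are 4 full weeks plus 2 extra days.
Each full week contributes 5 weekdays (Mon–Fri): 4 × 5 = 20.
The 2 extra days are Thursday, Friday — 2 of them qualify.
Total: 20 + 2 = 22.

22 weekdays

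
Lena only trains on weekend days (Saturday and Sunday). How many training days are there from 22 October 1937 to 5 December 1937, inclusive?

14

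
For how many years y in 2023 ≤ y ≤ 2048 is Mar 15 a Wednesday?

Day of week of March 15 in each year:
2023: Wed ✓, 2024: Fri, 2025: Sat, 2026: Sun, 2027: Mon, 2028: Wed ✓, 2029: Thu, 2030: Fri, 2031: Sat, 2032: Mon, 2033: Tue, 2034: Wed ✓, 2035: Thu, 2036: Sat, 2037: Sun, 2038: Mon, 2039: Tue, 2040: Thu, 2041: Fri, 2042: Sat, 2043: Sun, 2044: Tue, 2045: Wed ✓, 2046: Thu, 2047: Fri, 2048: Sun
Wednesdays: 2023, 2028, 2034, 2045.

4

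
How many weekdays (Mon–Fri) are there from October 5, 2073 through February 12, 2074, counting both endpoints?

93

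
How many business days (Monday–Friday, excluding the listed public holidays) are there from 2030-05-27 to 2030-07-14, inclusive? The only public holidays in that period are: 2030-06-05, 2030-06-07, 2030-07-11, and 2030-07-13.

2030-05-27 is a Monday.
The range spans 49 days (inclusive of both endpoints).
49 = 7 × 7, so the span is exactly 7 full weeks.
Each full week contributes 5 weekdays (Mon–Fri): 7 × 5 = 35.
Total: 35.
Holidays: 2030-06-05 (Wed); 2030-06-07 (Fri); 2030-07-11 (Thu); 2030-07-13 (Sat).
3 of the 4 holidays fall on weekdays; the rest are weekends and were already excluded.
Business days: 35 − 3 = 32.

32 business days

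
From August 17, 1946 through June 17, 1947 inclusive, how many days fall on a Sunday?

44

August 17, 1946 is a Saturday.
From August 17, 1946 to June 17, 1947 is 305 days inclusive.
305 = 7 × 43 + 4, so there are 43 full weeks plus 4 extra days.
Each full week contributes one Sunday: 43 so far.
The 4 extra days are Saturday, Sunday, Monday, Tuesday — 1 of them qualifies.
Total: 43 + 1 = 44.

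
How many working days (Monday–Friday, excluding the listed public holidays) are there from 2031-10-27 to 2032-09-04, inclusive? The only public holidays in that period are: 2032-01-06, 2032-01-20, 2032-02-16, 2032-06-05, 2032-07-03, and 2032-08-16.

221

2031-10-27 is a Monday.
That's 314 days from start to end, counting both.
314 = 7 × 44 + 6, so there are 44 full weeks plus 6 extra days.
Each full week contributes 5 weekdays (Mon–Fri): 44 × 5 = 220.
The 6 extra days are Monday, Tuesday, Wednesday, Thursday, Friday, Saturday — 5 of them qualify.
Total: 220 + 5 = 225.
Holidays: 2032-01-06 (Tue); 2032-01-20 (Tue); 2032-02-16 (Mon); 2032-06-05 (Sat); 2032-07-03 (Sat); 2032-08-16 (Mon).
4 of the 6 holidays fall on weekdays; the rest are weekends and were already excluded.
Business days: 225 − 4 = 221.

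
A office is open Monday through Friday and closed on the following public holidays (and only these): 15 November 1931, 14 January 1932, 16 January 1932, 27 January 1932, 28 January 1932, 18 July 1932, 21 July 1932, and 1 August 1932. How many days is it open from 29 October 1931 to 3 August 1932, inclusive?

29 October 1931 is a Thursday.
From 29 October 1931 to 3 August 1932 is 280 days inclusive.
280 = 7 × 40, so the span is exactly 40 full weeks.
Each full week contributes 5 weekdays (Mon–Fri): 40 × 5 = 200.
Total: 200.
Holidays: 15 November 1931 (Sun); 14 January 1932 (Thu); 16 January 1932 (Sat); 27 January 1932 (Wed); 28 January 1932 (Thu); 18 July 1932 (Mon); 21 July 1932 (Thu); 1 August 1932 (Mon).
6 of the 8 holidays fall on weekdays; the rest are weekends and were already excluded.
Business days: 200 − 6 = 194.

194 working days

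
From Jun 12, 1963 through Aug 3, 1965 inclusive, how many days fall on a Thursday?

Jun 12, 1963 is a Wednesday.
From Jun 12, 1963 to Aug 3, 1965 is 784 days inclusive.
784 = 7 × 112, so the span is exactly 112 full weeks.
Each full week contributes one Thursday: 112 so far.
Total: 112.

112 Thursdays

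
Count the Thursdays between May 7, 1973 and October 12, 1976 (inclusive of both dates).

179 Thursdays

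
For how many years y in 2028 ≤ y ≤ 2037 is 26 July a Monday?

1

Day of week of July 26 in each year:
2028: Wed, 2029: Thu, 2030: Fri, 2031: Sat, 2032: Mon ✓, 2033: Tue, 2034: Wed, 2035: Thu, 2036: Sat, 2037: Sun
Mondays: 2032.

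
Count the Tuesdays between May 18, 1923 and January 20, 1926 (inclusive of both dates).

140

May 18, 1923 is a Friday.
The range spans 979 days (inclusive of both endpoints).
979 = 7 × 139 + 6, so there are 139 full weeks plus 6 extra days.
Each full week contributes one Tuesday: 139 so far.
The 6 extra days are Friday, Saturday, Sunday, Monday, Tuesday, Wednesday — 1 of them qualifies.
Total: 139 + 1 = 140.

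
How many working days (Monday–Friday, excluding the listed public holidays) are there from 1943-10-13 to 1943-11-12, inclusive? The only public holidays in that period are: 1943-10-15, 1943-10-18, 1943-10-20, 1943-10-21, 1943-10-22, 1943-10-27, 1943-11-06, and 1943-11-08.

16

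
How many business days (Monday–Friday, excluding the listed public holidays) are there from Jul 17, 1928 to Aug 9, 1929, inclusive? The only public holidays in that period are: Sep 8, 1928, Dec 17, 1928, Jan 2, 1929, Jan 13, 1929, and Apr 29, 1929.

276

Jul 17, 1928 is a Tuesday.
From Jul 17, 1928 to Aug 9, 1929 is 389 days inclusive.
389 = 7 × 55 + 4, so there are 55 full weeks plus 4 extra days.
Each full week contributes 5 weekdays (Mon–Fri): 55 × 5 = 275.
The 4 extra days are Tuesday, Wednesday, Thursday, Friday — 4 of them qualify.
Total: 275 + 4 = 279.
Holidays: Sep 8, 1928 (Sat); Dec 17, 1928 (Mon); Jan 2, 1929 (Wed); Jan 13, 1929 (Sun); Apr 29, 1929 (Mon).
3 of the 5 holidays fall on weekdays; the rest are weekends and were already excluded.
Business days: 279 − 3 = 276.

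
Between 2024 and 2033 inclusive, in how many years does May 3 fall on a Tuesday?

Day of week of May 3 in each year:
2024: Fri, 2025: Sat, 2026: Sun, 2027: Mon, 2028: Wed, 2029: Thu, 2030: Fri, 2031: Sat, 2032: Mon, 2033: Tue ✓
Tuesdays: 2033.

1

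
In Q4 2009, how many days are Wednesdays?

13

October 1, 2009 is a Thursday.
From October 1, 2009 to December 31, 2009 is 92 days inclusive.
92 = 7 × 13 + 1, so there are 13 full weeks plus 1 extra day.
Each full week contributes one Wednesday: 13 so far.
The 1 extra day is Thursday — none qualify.
Total: 13 + 0 = 13.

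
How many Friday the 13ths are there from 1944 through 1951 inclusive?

13

Friday-the-13ths by year:
1944: Oct
1945: Apr, Jul
1946: Sep, Dec
1947: Jun
1948: Feb, Aug
1949: May
1950: Jan, Oct
1951: Apr, Jul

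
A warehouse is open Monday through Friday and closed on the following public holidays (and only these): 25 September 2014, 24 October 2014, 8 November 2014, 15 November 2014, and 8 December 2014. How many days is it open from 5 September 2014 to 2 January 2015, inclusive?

5 September 2014 is a Friday.
That's 120 days from start to end, counting both.
120 = 7 × 17 + 1, so there are 17 full weeks plus 1 extra day.
Each full week contributes 5 weekdays (Mon–Fri): 17 × 5 = 85.
The 1 extra day is Fri — 1 of them qualifies.
Total: 85 + 1 = 86.
Holidays: 25 September 2014 (Thu); 24 October 2014 (Fri); 8 November 2014 (Sat); 15 November 2014 (Sat); 8 December 2014 (Mon).
3 of the 5 holidays fall on weekdays; the rest are weekends and were already excluded.
Business days: 86 − 3 = 83.

83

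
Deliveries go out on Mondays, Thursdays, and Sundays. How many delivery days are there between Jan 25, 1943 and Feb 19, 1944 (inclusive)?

167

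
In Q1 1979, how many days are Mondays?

Jan 1, 1979 is a Monday.
That's 90 days from start to end, counting both.
90 = 7 × 12 + 6, so there are 12 full weeks plus 6 extra days.
Each full week contributes one Monday: 12 so far.
The 6 extra days are Monday, Tuesday, Wednesday, Thursday, Friday, Saturday — 1 of them qualifies.
Total: 12 + 1 = 13.

13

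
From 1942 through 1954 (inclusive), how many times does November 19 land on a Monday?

2

Day of week of November 19 in each year:
1942: Thu, 1943: Fri, 1944: Sun, 1945: Mon ✓, 1946: Tue, 1947: Wed, 1948: Fri, 1949: Sat, 1950: Sun, 1951: Mon ✓, 1952: Wed, 1953: Thu, 1954: Fri
Mondays: 1945, 1951.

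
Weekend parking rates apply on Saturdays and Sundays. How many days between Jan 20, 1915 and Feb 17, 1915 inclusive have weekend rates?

Jan 20, 1915 is a Wednesday.
That's 29 days from start to end, counting both.
29 = 7 × 4 + 1, so there are 4 full weeks plus 1 extra day.
Each full week contributes 2 weekend days (Sat, Sun): 4 × 2 = 8.
The 1 extra day is Wednesday — none qualify.
Total: 8 + 0 = 8.

8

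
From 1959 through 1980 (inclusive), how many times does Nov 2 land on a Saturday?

Day of week of November 2 in each year:
1959: Mon, 1960: Wed, 1961: Thu, 1962: Fri, 1963: Sat ✓, 1964: Mon, 1965: Tue, 1966: Wed, 1967: Thu, 1968: Sat ✓, 1969: Sun, 1970: Mon, 1971: Tue, 1972: Thu, 1973: Fri, 1974: Sat ✓, 1975: Sun, 1976: Tue, 1977: Wed, 1978: Thu, 1979: Fri, 1980: Sun
Saturdays: 1963, 1968, 1974.

3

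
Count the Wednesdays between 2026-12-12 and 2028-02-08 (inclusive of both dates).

60 Wednesdays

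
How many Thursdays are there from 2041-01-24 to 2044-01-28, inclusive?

158 Thursdays

2041-01-24 is a Thursday.
The range spans 1100 days (inclusive of both endpoints).
1100 = 7 × 157 + 1, so there are 157 full weeks plus 1 extra day.
Each full week contributes one Thursday: 157 so far.
The 1 extra day is Thursday — 1 of them qualifies.
Total: 157 + 1 = 158.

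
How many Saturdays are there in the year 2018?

January 1, 2018 is a Monday.
The range spans 365 days (inclusive of both endpoints).
365 = 7 × 52 + 1, so there are 52 full weeks plus 1 extra day.
Each full week contributes one Saturday: 52 so far.
The 1 extra day is Mon — none qualify.
Total: 52 + 0 = 52.

52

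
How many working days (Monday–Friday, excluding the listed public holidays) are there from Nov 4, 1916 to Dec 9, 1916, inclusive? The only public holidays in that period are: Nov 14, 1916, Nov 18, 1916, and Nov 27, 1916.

23

Nov 4, 1916 is a Saturday.
That's 36 days from start to end, counting both.
36 = 7 × 5 + 1, so there are 5 full weeks plus 1 extra day.
Each full week contributes 5 weekdays (Mon–Fri): 5 × 5 = 25.
The 1 extra day is Saturday — none qualify.
Total: 25 + 0 = 25.
Holidays: Nov 14, 1916 (Tue); Nov 18, 1916 (Sat); Nov 27, 1916 (Mon).
2 of the 3 holidays fall on weekdays; the rest are weekends and were already excluded.
Business days: 25 − 2 = 23.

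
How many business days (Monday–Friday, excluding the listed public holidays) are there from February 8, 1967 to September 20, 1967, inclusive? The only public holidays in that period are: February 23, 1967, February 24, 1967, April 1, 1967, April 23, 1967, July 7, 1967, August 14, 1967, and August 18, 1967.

156 business days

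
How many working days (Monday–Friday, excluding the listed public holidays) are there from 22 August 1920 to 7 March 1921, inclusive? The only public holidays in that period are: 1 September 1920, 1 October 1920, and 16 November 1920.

138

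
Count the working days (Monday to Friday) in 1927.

Jan 1, 1927 is a Saturday.
From Jan 1, 1927 to Dec 31, 1927 is 365 days inclusive.
365 = 7 × 52 + 1, so there are 52 full weeks plus 1 extra day.
Each full week contributes 5 weekdays (Mon–Fri): 52 × 5 = 260.
The 1 extra day is Sat — none qualify.
Total: 260 + 0 = 260.

260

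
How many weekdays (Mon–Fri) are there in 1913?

Jan 1, 1913 is a Wednesday.
That's 365 days from start to end, counting both.
365 = 7 × 52 + 1, so there are 52 full weeks plus 1 extra day.
Each full week contributes 5 weekdays (Mon–Fri): 52 × 5 = 260.
The 1 extra day is Wed — 1 of them qualifies.
Total: 260 + 1 = 261.

261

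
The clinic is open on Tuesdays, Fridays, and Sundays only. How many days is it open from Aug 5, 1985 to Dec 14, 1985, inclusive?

Aug 5, 1985 is a Monday.
That's 132 days from start to end, counting both.
132 = 7 × 18 + 6, so there are 18 full weeks plus 6 extra days.
Each full week contributes 3 days from the set (Tue, Fri, Sun): 18 × 3 = 54.
The 6 extra days are Mon, Tue, Wed, Thu, Fri, Sat — 2 of them qualify.
Total: 54 + 2 = 56.

56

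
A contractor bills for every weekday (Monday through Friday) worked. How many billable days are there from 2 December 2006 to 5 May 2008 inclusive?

2 December 2006 is a Saturday.
From 2 December 2006 to 5 May 2008 is 521 days inclusive.
521 = 7 × 74 + 3, so there are 74 full weeks plus 3 extra days.
Each full week contributes 5 weekdays (Mon–Fri): 74 × 5 = 370.
The 3 extra days are Saturday, Sunday, Monday — 1 of them qualifies.
Total: 370 + 1 = 371.

371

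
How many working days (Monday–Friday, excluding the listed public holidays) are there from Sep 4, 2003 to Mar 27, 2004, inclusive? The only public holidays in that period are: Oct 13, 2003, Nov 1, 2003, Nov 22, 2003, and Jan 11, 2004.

Sep 4, 2003 is a Thursday.
That's 206 days from start to end, counting both.
206 = 7 × 29 + 3, so there are 29 full weeks plus 3 extra days.
Each full week contributes 5 weekdays (Mon–Fri): 29 × 5 = 145.
The 3 extra days are Thursday, Friday, Saturday — 2 of them qualify.
Total: 145 + 2 = 147.
Holidays: Oct 13, 2003 (Mon); Nov 1, 2003 (Sat); Nov 22, 2003 (Sat); Jan 11, 2004 (Sun).
1 of the 4 holidays fall on weekdays; the rest are weekends and were already excluded.
Business days: 147 − 1 = 146.

146 working days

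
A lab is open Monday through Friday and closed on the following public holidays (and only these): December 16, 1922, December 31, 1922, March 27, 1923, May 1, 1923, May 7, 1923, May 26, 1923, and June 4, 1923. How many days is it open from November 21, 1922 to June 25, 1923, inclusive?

November 21, 1922 is a Tuesday.
From November 21, 1922 to June 25, 1923 is 217 days inclusive.
217 = 7 × 31, so the span is exactly 31 full weeks.
Each full week contributes 5 weekdays (Mon–Fri): 31 × 5 = 155.
Holidays: December 16, 1922 (Sat); December 31, 1922 (Sun); March 27, 1923 (Tue); May 1, 1923 (Tue); May 7, 1923 (Mon); May 26, 1923 (Sat); June 4, 1923 (Mon).
4 of the 7 holidays fall on weekdays; the rest are weekends and were already excluded.
Business days: 155 − 4 = 151.

151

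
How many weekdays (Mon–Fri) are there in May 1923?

23

May 1, 1923 is a Tuesday.
From May 1, 1923 to May 31, 1923 is 31 days inclusive.
31 = 7 × 4 + 3, so there are 4 full weeks plus 3 extra days.
Each full week contributes 5 weekdays (Mon–Fri): 4 × 5 = 20.
The 3 extra days are Tuesday, Wednesday, Thursday — 3 of them qualify.
Total: 20 + 3 = 23.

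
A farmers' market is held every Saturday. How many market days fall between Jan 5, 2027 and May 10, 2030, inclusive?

174

Jan 5, 2027 is a Tuesday.
From Jan 5, 2027 to May 10, 2030 is 1222 days inclusive.
1222 = 7 × 174 + 4, so there are 174 full weeks plus 4 extra days.
Each full week contributes one Saturday: 174 so far.
The 4 extra days are Tuesday, Wednesday, Thursday, Friday — none qualify.
Total: 174 + 0 = 174.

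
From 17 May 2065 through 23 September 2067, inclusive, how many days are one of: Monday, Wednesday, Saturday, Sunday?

491

17 May 2065 is a Sunday.
That's 860 days from start to end, counting both.
860 = 7 × 122 + 6, so there are 122 full weeks plus 6 extra days.
Each full week contributes 4 days from the set (Mon, Wed, Sat, Sun): 122 × 4 = 488.
The 6 extra days are Sunday, Monday, Tuesday, Wednesday, Thursday, Friday — 3 of them qualify.
Total: 488 + 3 = 491.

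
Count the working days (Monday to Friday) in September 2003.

September 1, 2003 is a Monday.
From September 1, 2003 to September 30, 2003 is 30 days inclusive.
30 = 7 × 4 + 2, so there are 4 full weeks plus 2 extra days.
Each full week contributes 5 weekdays (Mon–Fri): 4 × 5 = 20.
The 2 extra days are Mon, Tue — 2 of them qualify.
Total: 20 + 2 = 22.

22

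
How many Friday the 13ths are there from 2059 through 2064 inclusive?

Friday-the-13ths by year:
2059: Jun
2060: Feb, Aug
2061: May
2062: Jan, Oct
2063: Apr, Jul
2064: Jun

9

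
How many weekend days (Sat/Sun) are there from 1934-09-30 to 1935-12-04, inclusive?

123

1934-09-30 is a Sunday.
The range spans 431 days (inclusive of both endpoints).
431 = 7 × 61 + 4, so there are 61 full weeks plus 4 extra days.
Each full week contributes 2 weekend days (Sat, Sun): 61 × 2 = 122.
The 4 extra days are Sun, Mon, Tue, Wed — 1 of them qualifies.
Total: 122 + 1 = 123.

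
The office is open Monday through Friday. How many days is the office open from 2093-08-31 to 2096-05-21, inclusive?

711

2093-08-31 is a Monday.
The range spans 995 days (inclusive of both endpoints).
995 = 7 × 142 + 1, so there are 142 full weeks plus 1 extra day.
Each full week contributes 5 weekdays (Mon–Fri): 142 × 5 = 710.
The 1 extra day is Mon — 1 of them qualifies.
Total: 710 + 1 = 711.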